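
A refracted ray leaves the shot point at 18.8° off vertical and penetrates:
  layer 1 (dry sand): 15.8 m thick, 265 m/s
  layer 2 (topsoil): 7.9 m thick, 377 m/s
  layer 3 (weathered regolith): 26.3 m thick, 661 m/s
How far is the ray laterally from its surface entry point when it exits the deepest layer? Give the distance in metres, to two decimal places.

44.99 m

p = sin θ₁/V₁ = sin 18.8°/265 = 1.2161e-03 s/m is conserved through the stack.
Layer 1: θ = 18.80°; offset = 15.8·tan 18.80° = 5.3788 m.
Layer 2: sin θ = p·377 = 0.4585 → θ = 27.29°; offset = 7.9·tan 27.29° = 4.0755 m.
Layer 3: sin θ = p·661 = 0.8038 → θ = 53.50°; offset = 26.3·tan 53.50° = 35.5403 m.
Total horizontal offset = 44.9945 m.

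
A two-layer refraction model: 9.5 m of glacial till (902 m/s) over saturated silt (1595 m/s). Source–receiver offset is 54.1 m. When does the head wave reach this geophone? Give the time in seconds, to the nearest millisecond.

θ_c = arcsin(V₁/V₂) = arcsin(902/1595) = 34.44°, cos θ_c = 0.8247.
Intercept time tᵢ = 2h cos θ_c / V₁ = 2·9.5·0.8247/902 = 0.01737 s.
t = x/V₂ + tᵢ = 54.1/1595 + 0.01737 = 0.05129 s.

0.051 s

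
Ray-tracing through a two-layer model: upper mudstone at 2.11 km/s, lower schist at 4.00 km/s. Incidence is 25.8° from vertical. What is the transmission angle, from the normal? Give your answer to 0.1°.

Snell's law: sin θ₂ = (V₂/V₁)·sin θ₁ = (4.00/2.11)·sin 25.8° = 0.8251.
θ₂ = sin⁻¹(0.8251) = 55.60° (from vertical).

55.6°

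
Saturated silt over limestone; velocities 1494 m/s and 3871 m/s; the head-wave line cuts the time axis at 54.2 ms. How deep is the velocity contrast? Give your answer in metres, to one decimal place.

θ_c = arcsin(1494/3871) = 22.70°; cos θ_c = 0.9225.
tᵢ = 2h cos θ_c/V₁ ⇒ h = tᵢ·V₁/(2 cos θ_c) = 0.0542·1494/(2·0.9225) = 43.89 m.

43.9 m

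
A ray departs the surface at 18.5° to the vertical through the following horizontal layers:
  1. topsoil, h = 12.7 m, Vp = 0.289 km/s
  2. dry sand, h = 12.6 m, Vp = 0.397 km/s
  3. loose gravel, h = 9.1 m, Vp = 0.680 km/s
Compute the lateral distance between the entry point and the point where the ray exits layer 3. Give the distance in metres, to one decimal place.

p = sin θ₁/V₁ = sin 18.5°/0.289 = 1.0979e+00 s/km is conserved through the stack.
Layer 1: θ = 18.50°; offset = 12.7·tan 18.50° = 4.249 m.
Layer 2: sin θ = p·0.397 = 0.4359 → θ = 25.84°; offset = 12.6·tan 25.84° = 6.102 m.
Layer 3: sin θ = p·0.680 = 0.7466 → θ = 48.30°; offset = 9.1·tan 48.30° = 10.212 m.
Total horizontal offset = 20.564 m.

20.6 m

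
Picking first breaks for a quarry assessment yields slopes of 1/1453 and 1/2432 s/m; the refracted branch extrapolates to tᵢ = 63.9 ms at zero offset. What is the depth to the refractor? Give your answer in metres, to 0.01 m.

θ_c = arcsin(1453/2432) = 36.69°; cos θ_c = 0.8019.
tᵢ = 2h cos θ_c/V₁ ⇒ h = tᵢ·V₁/(2 cos θ_c) = 0.0639·1453/(2·0.8019) = 57.89 m.

57.89 m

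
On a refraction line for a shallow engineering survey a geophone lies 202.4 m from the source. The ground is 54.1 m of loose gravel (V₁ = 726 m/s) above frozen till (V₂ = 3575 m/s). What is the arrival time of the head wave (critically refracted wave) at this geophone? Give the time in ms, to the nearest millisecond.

θ_c = arcsin(V₁/V₂) = arcsin(726/3575) = 11.72°, cos θ_c = 0.9792.
Intercept time tᵢ = 2h cos θ_c / V₁ = 2·54.1·0.9792/726 = 0.14593 s.
t = x/V₂ + tᵢ = 202.4/3575 + 0.14593 = 0.20255 s.

203 ms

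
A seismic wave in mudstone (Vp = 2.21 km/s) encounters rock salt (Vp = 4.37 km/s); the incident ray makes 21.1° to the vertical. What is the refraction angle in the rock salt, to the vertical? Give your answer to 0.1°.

sin θ₁/V₁ = sin θ₂/V₂ ⇒ sin θ₂ = 4.37·sin 21.1°/2.21 = 4.37·0.3600/2.21 = 0.7118.
θ₂ = sin⁻¹(0.7118) = 45.39° (from vertical).

45.4°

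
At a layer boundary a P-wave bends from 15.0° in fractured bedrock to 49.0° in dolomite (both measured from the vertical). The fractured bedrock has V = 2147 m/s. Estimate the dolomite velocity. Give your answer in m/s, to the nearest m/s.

6261 m/s

Snell's law: sin 15.0°/V₁ = sin 49.0°/V₂.
V₂ = V₁·sin 49.0°/sin 15.0° = 2147 × 2.9160 = 6260.60 m/s.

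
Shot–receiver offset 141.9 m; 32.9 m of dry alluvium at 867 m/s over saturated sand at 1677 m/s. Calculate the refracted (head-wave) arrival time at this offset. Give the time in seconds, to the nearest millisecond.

0.150 s

t = x/V₂ + 2h·√(V₂²−V₁²)/(V₁V₂).
√(V₂²−V₁²) = √(1677²−867²) = 1435.5 m/s; delay term = 2·32.9·1435.5/(867·1677) = 0.06496 s.
t = 141.9/1677 + 0.06496 = 0.14958 s.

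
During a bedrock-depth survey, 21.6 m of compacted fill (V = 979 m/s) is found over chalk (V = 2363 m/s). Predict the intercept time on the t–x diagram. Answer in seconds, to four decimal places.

0.0402 s

θ_c = arcsin(V₁/V₂) = arcsin(979/2363) = 24.48°; cos θ_c = 0.9101.
tᵢ = 2h·cos θ_c / V₁ = 2·21.6·0.9101 / 979 = 0.04016 s.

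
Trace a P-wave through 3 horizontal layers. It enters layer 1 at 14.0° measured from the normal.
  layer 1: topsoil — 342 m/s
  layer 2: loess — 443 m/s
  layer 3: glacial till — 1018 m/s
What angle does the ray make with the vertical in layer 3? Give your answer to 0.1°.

46.1°

Snell's law across each interface conserves sin θ / V, so sin θ_3 = V_3·sin θ₁/V₁.
sin θ_3 = 1018 × sin 14.0° / 342 = 0.7201.
θ_3 = arcsin 0.7201 = 46.06°.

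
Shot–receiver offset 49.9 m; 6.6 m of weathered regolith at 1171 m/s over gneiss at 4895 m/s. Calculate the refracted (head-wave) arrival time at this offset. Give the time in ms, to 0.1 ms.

21.1 ms

t = x/V₂ + 2h·√(V₂²−V₁²)/(V₁V₂).
√(V₂²−V₁²) = √(4895²−1171²) = 4752.9 m/s; delay term = 2·6.6·4752.9/(1171·4895) = 0.01095 s.
t = 49.9/4895 + 0.01095 = 0.02114 s.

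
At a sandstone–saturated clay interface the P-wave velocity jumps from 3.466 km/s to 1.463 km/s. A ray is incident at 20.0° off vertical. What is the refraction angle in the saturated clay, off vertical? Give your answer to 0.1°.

8.3°

Snell's law: sin θ₂ = (V₂/V₁)·sin θ₁ = (1.463/3.466)·sin 20.0° = 0.1444.
θ₂ = sin⁻¹(0.1444) = 8.30° (from vertical).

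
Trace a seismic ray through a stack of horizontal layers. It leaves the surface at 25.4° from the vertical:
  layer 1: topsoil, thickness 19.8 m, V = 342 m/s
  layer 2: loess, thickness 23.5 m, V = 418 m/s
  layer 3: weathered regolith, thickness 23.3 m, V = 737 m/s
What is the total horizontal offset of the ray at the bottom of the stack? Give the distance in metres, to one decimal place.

Ray parameter p = sin 25.4° / 342 m/s = 1.2542e-03 s/m.
Layer 1: θ = 25.40°; offset = 19.8·tan 25.40° = 9.402 m.
Layer 2: sin θ = p·418 = 0.5243 → θ = 31.62°; offset = 23.5·tan 31.62° = 14.467 m.
Layer 3: sin θ = p·737 = 0.9243 → θ = 67.57°; offset = 23.3·tan 67.57° = 56.445 m.
Total horizontal offset = 80.314 m.

80.3 m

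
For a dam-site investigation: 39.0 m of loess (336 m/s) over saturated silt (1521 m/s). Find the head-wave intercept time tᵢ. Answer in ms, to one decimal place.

226.4 ms

θ_c = arcsin(V₁/V₂) = arcsin(336/1521) = 12.76°; cos θ_c = 0.9753.
tᵢ = 2h·cos θ_c / V₁ = 2·39.0·0.9753 / 336 = 0.22641 s.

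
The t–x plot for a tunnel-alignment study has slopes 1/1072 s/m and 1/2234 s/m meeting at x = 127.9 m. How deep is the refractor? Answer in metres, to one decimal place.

h = (x_cross/2)·√((V₂−V₁)/(V₂+V₁)).
(V₂−V₁)/(V₂+V₁) = (2234−1072)/(2234+1072) = 0.3515; √ = 0.5929.
h = (127.9/2)·0.5929 = 37.91 m.

37.9 m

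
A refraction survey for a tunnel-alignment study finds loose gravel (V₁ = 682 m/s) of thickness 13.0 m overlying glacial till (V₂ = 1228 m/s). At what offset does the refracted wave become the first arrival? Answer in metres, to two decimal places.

48.63 m

x_cross = 2h·√((V₂+V₁)/(V₂−V₁)).
(V₂+V₁)/(V₂−V₁) = (1228+682)/(1228−682) = 3.4982; √ = 1.8703.
x_cross = 2·13.0·1.8703 = 48.63 m.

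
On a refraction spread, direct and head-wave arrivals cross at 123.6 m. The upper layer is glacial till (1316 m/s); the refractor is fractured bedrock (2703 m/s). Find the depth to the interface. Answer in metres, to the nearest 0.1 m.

36.3 m

h = (x_cross/2)·√((V₂−V₁)/(V₂+V₁)).
(V₂−V₁)/(V₂+V₁) = (2703−1316)/(2703+1316) = 0.3451; √ = 0.5875.
h = (123.6/2)·0.5875 = 36.31 m.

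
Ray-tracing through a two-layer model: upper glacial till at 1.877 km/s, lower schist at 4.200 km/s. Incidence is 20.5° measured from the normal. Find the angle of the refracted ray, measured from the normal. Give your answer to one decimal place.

sin θ₁/V₁ = sin θ₂/V₂ ⇒ sin θ₂ = 4.200·sin 20.5°/1.877 = 4.200·0.3502/1.877 = 0.7836.
θ₂ = arcsin 0.7836 = 51.59° from the normal.

51.6°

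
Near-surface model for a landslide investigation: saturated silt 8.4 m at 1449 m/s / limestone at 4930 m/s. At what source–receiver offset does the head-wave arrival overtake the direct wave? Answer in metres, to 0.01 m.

x_cross = 2h·√((V₂+V₁)/(V₂−V₁)).
(V₂+V₁)/(V₂−V₁) = (4930+1449)/(4930−1449) = 1.8325; √ = 1.3537.
x_cross = 2·8.4·1.3537 = 22.74 m.

22.74 m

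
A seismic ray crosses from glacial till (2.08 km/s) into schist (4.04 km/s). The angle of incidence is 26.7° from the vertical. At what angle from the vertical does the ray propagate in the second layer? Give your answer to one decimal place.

60.8°

sin θ₁/V₁ = sin θ₂/V₂ ⇒ sin θ₂ = 4.04·sin 26.7°/2.08 = 4.04·0.4493/2.08 = 0.8727.
θ₂ = sin⁻¹(0.8727) = 60.78° (from vertical).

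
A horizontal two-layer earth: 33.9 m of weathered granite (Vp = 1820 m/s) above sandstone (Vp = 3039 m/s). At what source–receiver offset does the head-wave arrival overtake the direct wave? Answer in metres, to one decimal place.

θ_c = arcsin(1820/3039) = 36.79°, so cos θ_c = 0.8008 and tᵢ = 2h cos θ_c/V₁ = 0.0298 s.
At crossover x/V₁ = x/V₂ + tᵢ ⇒ x = tᵢ/(1/V₁ − 1/V₂) = 0.02983/(5.4945e-04 − 3.2906e-04) = 135.36 m.

135.4 m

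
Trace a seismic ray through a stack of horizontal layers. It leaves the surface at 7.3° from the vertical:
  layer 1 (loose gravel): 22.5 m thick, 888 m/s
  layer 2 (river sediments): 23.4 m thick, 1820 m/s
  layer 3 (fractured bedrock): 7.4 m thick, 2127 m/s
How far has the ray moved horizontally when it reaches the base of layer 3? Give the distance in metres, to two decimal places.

Ray parameter p = sin 7.3° / 888 m/s = 1.4309e-04 s/m.
Layer 1: θ = 7.30°; offset = 22.5·tan 7.30° = 2.8823 m.
Layer 2: sin θ = p·1820 = 0.2604 → θ = 15.10°; offset = 23.4·tan 15.10° = 6.3117 m.
Layer 3: sin θ = p·2127 = 0.3044 → θ = 17.72°; offset = 7.4·tan 17.72° = 2.3644 m.
Σ offsets = 11.5584 m.

11.56 m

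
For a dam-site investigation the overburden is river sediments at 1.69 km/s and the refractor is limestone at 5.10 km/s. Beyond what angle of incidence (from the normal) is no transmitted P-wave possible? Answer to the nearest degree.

19°

At critical incidence the refracted ray runs along the interface (θ₂ = 90°), so sin θ_c = V₁/V₂.
θ_c = arcsin(1.69/5.10) = arcsin 0.3314 = 19.35°.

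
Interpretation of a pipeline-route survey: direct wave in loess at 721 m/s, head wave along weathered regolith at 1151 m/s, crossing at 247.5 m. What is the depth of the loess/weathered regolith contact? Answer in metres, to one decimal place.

59.3 m

x_cross = 2h·√((V₂+V₁)/(V₂−V₁)) → h = x_cross / (2·√((V₂+V₁)/(V₂−V₁))).
√((V₂+V₁)/(V₂−V₁)) = √((1151+721)/(1151−721)) = 2.0865.
h = 247.5 / (2·2.0865) = 59.31 m.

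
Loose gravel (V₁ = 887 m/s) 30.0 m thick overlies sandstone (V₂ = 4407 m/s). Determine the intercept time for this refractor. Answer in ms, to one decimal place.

66.3 ms

θ_c = arcsin(V₁/V₂) = arcsin(887/4407) = 11.61°; cos θ_c = 0.9795.
tᵢ = 2h·cos θ_c / V₁ = 2·30.0·0.9795 / 887 = 0.06626 s.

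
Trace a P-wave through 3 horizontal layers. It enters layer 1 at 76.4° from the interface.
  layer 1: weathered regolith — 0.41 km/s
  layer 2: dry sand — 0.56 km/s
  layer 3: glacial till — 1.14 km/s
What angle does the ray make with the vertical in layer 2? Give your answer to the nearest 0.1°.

18.7°

From the normal: θ₁ = 90° − 76.4° = 13.6°.
Ray parameter p = sin 13.6° / 0.41 = 5.7352e-01 s/km.
sin θ_2 = p·V_2 = 5.7352e-01 × 0.56 = 0.3212.
θ_2 = arcsin 0.3212 = 18.73°.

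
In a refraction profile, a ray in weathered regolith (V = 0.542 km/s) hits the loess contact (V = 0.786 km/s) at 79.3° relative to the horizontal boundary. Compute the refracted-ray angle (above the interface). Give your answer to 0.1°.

Angle from the normal: 90° − 79.3° = 10.7°.
sin θ₁/V₁ = sin θ₂/V₂ ⇒ sin θ₂ = 0.786·sin 10.7°/0.542 = 0.786·0.1857/0.542 = 0.2693.
θ₂ = arcsin 0.2693 = 15.62° from the normal.
From the interface: 90° − 15.62° = 74.38°.

74.4°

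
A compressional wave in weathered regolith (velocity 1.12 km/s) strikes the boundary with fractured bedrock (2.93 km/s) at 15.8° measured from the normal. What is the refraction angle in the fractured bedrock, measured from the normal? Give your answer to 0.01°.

Snell's law: sin θ₂ = (V₂/V₁)·sin θ₁ = (2.93/1.12)·sin 15.8° = 0.7123.
θ₂ = sin⁻¹(0.7123) = 45.42° (from vertical).

45.42°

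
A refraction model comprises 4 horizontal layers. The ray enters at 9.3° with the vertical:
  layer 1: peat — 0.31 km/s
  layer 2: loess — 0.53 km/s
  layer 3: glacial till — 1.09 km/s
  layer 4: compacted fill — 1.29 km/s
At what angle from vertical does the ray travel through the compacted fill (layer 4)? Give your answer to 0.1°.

Snell's law across each interface conserves sin θ / V, so sin θ_4 = V_4·sin θ₁/V₁.
sin θ_4 = 1.29 × sin 9.3° / 0.31 = 0.6725.
θ_4 = arcsin 0.6725 = 42.26°.

42.3°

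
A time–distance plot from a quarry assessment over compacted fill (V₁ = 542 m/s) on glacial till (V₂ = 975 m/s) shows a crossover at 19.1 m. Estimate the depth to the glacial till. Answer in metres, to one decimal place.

5.1 m

x_cross = 2h·√((V₂+V₁)/(V₂−V₁)) → h = x_cross / (2·√((V₂+V₁)/(V₂−V₁))).
√((V₂+V₁)/(V₂−V₁)) = √((975+542)/(975−542)) = 1.8718.
h = 19.1 / (2·1.8718) = 5.10 m.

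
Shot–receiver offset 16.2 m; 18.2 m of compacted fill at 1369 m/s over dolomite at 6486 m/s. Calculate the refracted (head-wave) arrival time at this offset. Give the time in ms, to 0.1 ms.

28.5 ms

t = x/V₂ + 2h·√(V₂²−V₁²)/(V₁V₂).
√(V₂²−V₁²) = √(6486²−1369²) = 6339.9 m/s; delay term = 2·18.2·6339.9/(1369·6486) = 0.02599 s.
t = 16.2/6486 + 0.02599 = 0.02849 s.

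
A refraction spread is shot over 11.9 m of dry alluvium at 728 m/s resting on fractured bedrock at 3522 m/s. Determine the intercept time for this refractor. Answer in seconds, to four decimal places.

0.0320 s

tᵢ = 2h·√(V₂²−V₁²)/(V₁V₂).
√(V₂²−V₁²) = √(3522²−728²) = 3445.9 m/s.
tᵢ = 2·11.9·3445.9/(728·3522) = 0.03199 s.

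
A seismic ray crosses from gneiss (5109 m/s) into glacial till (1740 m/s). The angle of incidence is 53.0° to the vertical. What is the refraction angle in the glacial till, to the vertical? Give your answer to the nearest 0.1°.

15.8°

Snell's law: sin θ₂ = (V₂/V₁)·sin θ₁ = (1740/5109)·sin 53.0° = 0.2720.
θ₂ = arcsin 0.2720 = 15.78° from the normal.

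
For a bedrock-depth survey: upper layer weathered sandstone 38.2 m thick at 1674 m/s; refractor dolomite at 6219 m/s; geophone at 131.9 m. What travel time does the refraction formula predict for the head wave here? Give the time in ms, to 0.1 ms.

θ_c = arcsin(V₁/V₂) = arcsin(1674/6219) = 15.62°, cos θ_c = 0.9631.
Intercept time tᵢ = 2h cos θ_c / V₁ = 2·38.2·0.9631/1674 = 0.04395 s.
t = x/V₂ + tᵢ = 131.9/6219 + 0.04395 = 0.06516 s.

65.2 ms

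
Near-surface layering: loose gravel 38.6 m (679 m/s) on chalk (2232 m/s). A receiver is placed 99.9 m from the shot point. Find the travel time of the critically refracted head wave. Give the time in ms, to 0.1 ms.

t = x/V₂ + 2h·√(V₂²−V₁²)/(V₁V₂).
√(V₂²−V₁²) = √(2232²−679²) = 2126.2 m/s; delay term = 2·38.6·2126.2/(679·2232) = 0.10831 s.
t = 99.9/2232 + 0.10831 = 0.15307 s.

153.1 ms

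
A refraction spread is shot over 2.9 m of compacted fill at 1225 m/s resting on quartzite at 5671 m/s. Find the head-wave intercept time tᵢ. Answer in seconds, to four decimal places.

θ_c = arcsin(V₁/V₂) = arcsin(1225/5671) = 12.47°; cos θ_c = 0.9764.
tᵢ = 2h·cos θ_c / V₁ = 2·2.9·0.9764 / 1225 = 0.00462 s.

0.0046 s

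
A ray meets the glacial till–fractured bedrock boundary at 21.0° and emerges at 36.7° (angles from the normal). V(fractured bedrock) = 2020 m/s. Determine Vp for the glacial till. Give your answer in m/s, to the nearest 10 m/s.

sin 21.0° = 0.3584; sin 36.7° = 0.5976.
V₁ = V₂·(sin θ₁/sin θ₂) = 2020·(0.3584/0.5976) = 1211.30 m/s.

1210 m/s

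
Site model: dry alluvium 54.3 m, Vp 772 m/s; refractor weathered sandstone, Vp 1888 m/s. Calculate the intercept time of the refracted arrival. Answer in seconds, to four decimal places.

0.1284 s

θ_c = arcsin(V₁/V₂) = arcsin(772/1888) = 24.14°; cos θ_c = 0.9126.
tᵢ = 2h·cos θ_c / V₁ = 2·54.3·0.9126 / 772 = 0.12838 s.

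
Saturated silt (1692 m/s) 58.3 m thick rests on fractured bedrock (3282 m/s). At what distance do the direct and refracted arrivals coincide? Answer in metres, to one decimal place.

θ_c = arcsin(1692/3282) = 31.03°, so cos θ_c = 0.8569 and tᵢ = 2h cos θ_c/V₁ = 0.0590 s.
At crossover x/V₁ = x/V₂ + tᵢ ⇒ x = tᵢ/(1/V₁ − 1/V₂) = 0.05905/(5.9102e-04 − 3.0469e-04) = 206.23 m.

206.2 m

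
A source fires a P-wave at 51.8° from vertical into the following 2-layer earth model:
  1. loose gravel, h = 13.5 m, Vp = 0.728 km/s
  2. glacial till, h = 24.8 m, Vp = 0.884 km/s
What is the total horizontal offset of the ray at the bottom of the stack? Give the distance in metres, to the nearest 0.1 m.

Apply Snell's law at each interface; in layer i the horizontal offset is hᵢ·tan θᵢ.
Layer 1: θ = 51.80°; offset = 13.5·tan 51.80° = 17.155 m.
Layer 2: sin θ = 0.884·sin 51.8°/0.728 = 0.9543, θ = 72.60°; offset = 24.8·tan 72.60° = 79.150 m.
Total horizontal offset = 96.306 m.

96.3 m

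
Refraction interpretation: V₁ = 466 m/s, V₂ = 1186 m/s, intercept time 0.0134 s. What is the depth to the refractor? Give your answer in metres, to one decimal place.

3.4 m

h = tᵢ·V₁·V₂ / (2·√(V₂²−V₁²)).
√(V₂²−V₁²) = √(1186² − 466²) = 1090.6 m/s.
h = 0.0134 s × 466 × 1186 / (2 × 1090.6) = 3.40 m.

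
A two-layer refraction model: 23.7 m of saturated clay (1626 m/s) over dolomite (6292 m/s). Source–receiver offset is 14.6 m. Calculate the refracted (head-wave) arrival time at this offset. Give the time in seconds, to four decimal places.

t = x/V₂ + 2h·√(V₂²−V₁²)/(V₁V₂).
√(V₂²−V₁²) = √(6292²−1626²) = 6078.3 m/s; delay term = 2·23.7·6078.3/(1626·6292) = 0.02816 s.
t = 14.6/6292 + 0.02816 = 0.03048 s.

0.0305 s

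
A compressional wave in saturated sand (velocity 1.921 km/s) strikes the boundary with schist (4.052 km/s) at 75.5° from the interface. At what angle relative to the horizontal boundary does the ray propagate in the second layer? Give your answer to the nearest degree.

58°

Angle from the normal: 90° − 75.5° = 14.5°.
Snell's law: sin θ₂ = (V₂/V₁)·sin θ₁ = (4.052/1.921)·sin 14.5° = 0.5281.
θ₂ = sin⁻¹(0.5281) = 31.88° (from vertical).
From the interface: 90° − 31.88° = 58.12°.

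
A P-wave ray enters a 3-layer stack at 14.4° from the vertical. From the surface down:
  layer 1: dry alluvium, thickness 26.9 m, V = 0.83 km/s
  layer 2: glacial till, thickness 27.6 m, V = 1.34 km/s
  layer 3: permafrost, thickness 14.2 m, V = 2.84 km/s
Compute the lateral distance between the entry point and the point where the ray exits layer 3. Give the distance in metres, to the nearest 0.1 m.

Apply Snell's law at each interface; in layer i the horizontal offset is hᵢ·tan θᵢ.
Layer 1: θ = 14.40°; offset = 26.9·tan 14.40° = 6.907 m.
Layer 2: sin θ = 1.34·sin 14.4°/0.83 = 0.4015, θ = 23.67°; offset = 27.6·tan 23.67° = 12.099 m.
Layer 3: sin θ = 2.84·sin 14.4°/0.83 = 0.8509, θ = 58.31°; offset = 14.2·tan 58.31° = 23.004 m.
Total horizontal offset = 42.010 m.

42.0 m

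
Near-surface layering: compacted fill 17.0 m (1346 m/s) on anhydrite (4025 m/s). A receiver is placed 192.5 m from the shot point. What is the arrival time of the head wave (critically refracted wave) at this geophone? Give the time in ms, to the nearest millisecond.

72 ms

θ_c = arcsin(V₁/V₂) = arcsin(1346/4025) = 19.54°, cos θ_c = 0.9424.
Intercept time tᵢ = 2h cos θ_c / V₁ = 2·17.0·0.9424/1346 = 0.02381 s.
t = x/V₂ + tᵢ = 192.5/4025 + 0.02381 = 0.07163 s.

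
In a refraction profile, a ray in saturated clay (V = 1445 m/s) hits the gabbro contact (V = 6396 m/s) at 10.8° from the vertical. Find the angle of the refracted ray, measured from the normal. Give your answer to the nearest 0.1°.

56.0°

Snell's law: sin θ₂ = (V₂/V₁)·sin θ₁ = (6396/1445)·sin 10.8° = 0.8294.
θ₂ = arcsin 0.8294 = 56.04° from the normal.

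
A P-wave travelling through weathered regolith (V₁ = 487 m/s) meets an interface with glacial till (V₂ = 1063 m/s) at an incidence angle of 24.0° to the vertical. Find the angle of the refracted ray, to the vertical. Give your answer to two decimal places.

Snell's law: sin θ₂ = (V₂/V₁)·sin θ₁ = (1063/487)·sin 24.0° = 0.8878.
θ₂ = sin⁻¹(0.8878) = 62.60° (from vertical).

62.60°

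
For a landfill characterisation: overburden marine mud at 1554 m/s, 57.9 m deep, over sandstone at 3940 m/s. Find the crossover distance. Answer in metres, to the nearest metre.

x_cross = 2h·√((V₂+V₁)/(V₂−V₁)).
(V₂+V₁)/(V₂−V₁) = (3940+1554)/(3940−1554) = 2.3026; √ = 1.5174.
x_cross = 2·57.9·1.5174 = 175.72 m.

176 m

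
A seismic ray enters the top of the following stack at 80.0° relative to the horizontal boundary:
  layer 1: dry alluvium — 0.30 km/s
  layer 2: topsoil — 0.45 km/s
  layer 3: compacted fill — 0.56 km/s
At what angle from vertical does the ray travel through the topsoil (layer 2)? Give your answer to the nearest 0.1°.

15.1°

From the normal: θ₁ = 90° − 80.0° = 10.0°.
Snell's law across each interface conserves sin θ / V, so sin θ_2 = V_2·sin θ₁/V₁.
sin θ_2 = 0.45 × sin 10.0° / 0.30 = 0.2605.
θ_2 = 15.10° from the vertical.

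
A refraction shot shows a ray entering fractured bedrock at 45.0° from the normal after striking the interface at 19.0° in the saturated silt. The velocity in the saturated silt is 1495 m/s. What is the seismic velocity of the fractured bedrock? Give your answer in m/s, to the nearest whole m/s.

sin 19.0° = 0.3256; sin 45.0° = 0.7071.
V₂ = V₁·(sin θ₂/sin θ₁) = 1495·(0.7071/0.3256) = 3247.01 m/s.

3247 m/s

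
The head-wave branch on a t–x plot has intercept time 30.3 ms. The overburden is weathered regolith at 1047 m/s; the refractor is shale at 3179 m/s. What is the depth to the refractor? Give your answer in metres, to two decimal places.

θ_c = arcsin(1047/3179) = 19.23°; cos θ_c = 0.9442.
tᵢ = 2h cos θ_c/V₁ ⇒ h = tᵢ·V₁/(2 cos θ_c) = 0.0303·1047/(2·0.9442) = 16.80 m.

16.80 m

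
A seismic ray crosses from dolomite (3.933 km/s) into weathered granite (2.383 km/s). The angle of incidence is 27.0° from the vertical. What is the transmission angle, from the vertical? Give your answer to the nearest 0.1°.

16.0°

Snell's law: sin θ₂ = (V₂/V₁)·sin θ₁ = (2.383/3.933)·sin 27.0° = 0.2751.
θ₂ = sin⁻¹(0.2751) = 15.97° (from vertical).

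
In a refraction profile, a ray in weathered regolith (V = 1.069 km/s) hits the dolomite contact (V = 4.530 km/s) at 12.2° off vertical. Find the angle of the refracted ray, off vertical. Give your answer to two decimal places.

Snell's law: sin θ₂ = (V₂/V₁)·sin θ₁ = (4.530/1.069)·sin 12.2° = 0.8955.
θ₂ = arcsin 0.8955 = 63.57° from the normal.

63.57°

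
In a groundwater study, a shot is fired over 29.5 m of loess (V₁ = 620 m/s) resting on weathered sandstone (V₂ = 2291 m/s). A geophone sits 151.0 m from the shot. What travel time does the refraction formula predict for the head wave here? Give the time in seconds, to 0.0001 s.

t = x/V₂ + 2h·√(V₂²−V₁²)/(V₁V₂).
√(V₂²−V₁²) = √(2291²−620²) = 2205.5 m/s; delay term = 2·29.5·2205.5/(620·2291) = 0.09161 s.
t = 151.0/2291 + 0.09161 = 0.15752 s.

0.1575 s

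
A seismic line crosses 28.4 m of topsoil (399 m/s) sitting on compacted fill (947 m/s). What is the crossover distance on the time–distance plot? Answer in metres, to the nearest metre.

θ_c = arcsin(399/947) = 24.92°, so cos θ_c = 0.9069 and tᵢ = 2h cos θ_c/V₁ = 0.1291 s.
At crossover x/V₁ = x/V₂ + tᵢ ⇒ x = tᵢ/(1/V₁ − 1/V₂) = 0.12910/(2.5063e-03 − 1.0560e-03) = 89.02 m.

89 m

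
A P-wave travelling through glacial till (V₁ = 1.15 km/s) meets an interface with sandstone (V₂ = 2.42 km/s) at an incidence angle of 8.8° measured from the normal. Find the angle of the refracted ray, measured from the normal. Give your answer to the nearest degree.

19°

Snell's law: sin θ₂ = (V₂/V₁)·sin θ₁ = (2.42/1.15)·sin 8.8° = 0.3219.
θ₂ = arcsin 0.3219 = 18.78° from the normal.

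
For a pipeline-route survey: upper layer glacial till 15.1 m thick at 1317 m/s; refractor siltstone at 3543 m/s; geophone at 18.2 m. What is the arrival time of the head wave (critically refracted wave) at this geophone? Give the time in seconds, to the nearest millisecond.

θ_c = arcsin(V₁/V₂) = arcsin(1317/3543) = 21.82°, cos θ_c = 0.9283.
Intercept time tᵢ = 2h cos θ_c / V₁ = 2·15.1·0.9283/1317 = 0.02129 s.
t = x/V₂ + tᵢ = 18.2/3543 + 0.02129 = 0.02642 s.

0.026 s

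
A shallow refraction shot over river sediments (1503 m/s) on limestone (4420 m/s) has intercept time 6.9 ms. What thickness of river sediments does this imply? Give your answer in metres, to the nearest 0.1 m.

5.5 m

θ_c = arcsin(1503/4420) = 19.88°; cos θ_c = 0.9404.
tᵢ = 2h cos θ_c/V₁ ⇒ h = tᵢ·V₁/(2 cos θ_c) = 0.0069·1503/(2·0.9404) = 5.51 m.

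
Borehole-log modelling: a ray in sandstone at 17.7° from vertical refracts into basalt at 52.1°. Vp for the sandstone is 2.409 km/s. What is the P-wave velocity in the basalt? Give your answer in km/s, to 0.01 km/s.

6.25 km/s

sin 17.7° = 0.3040; sin 52.1° = 0.7891.
V₂ = V₁·(sin θ₂/sin θ₁) = 2.409·(0.7891/0.3040) = 6.25 km/s.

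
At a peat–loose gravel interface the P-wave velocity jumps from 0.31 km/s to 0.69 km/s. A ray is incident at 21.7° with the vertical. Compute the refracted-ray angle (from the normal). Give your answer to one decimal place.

55.4°

sin θ₁/V₁ = sin θ₂/V₂ ⇒ sin θ₂ = 0.69·sin 21.7°/0.31 = 0.69·0.3697/0.31 = 0.8230.
θ₂ = sin⁻¹(0.8230) = 55.38° (from vertical).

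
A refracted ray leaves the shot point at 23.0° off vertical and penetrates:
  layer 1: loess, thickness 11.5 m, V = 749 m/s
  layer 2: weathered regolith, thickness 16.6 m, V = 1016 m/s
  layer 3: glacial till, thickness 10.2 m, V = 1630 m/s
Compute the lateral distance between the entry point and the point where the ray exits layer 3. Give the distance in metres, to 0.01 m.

Apply Snell's law at each interface; in layer i the horizontal offset is hᵢ·tan θᵢ.
Layer 1: θ = 23.00°; offset = 11.5·tan 23.00° = 4.8815 m.
Layer 2: sin θ = 1016·sin 23.0°/749 = 0.5300, θ = 32.01°; offset = 16.6·tan 32.01° = 10.3755 m.
Layer 3: sin θ = 1630·sin 23.0°/749 = 0.8503, θ = 58.25°; offset = 10.2·tan 58.25° = 16.4810 m.
Σ offsets = 31.7379 m.

31.74 m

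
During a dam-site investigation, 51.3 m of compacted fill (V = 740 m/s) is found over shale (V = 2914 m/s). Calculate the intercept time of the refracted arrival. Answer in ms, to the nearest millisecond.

tᵢ = 2h·√(V₂²−V₁²)/(V₁V₂).
√(V₂²−V₁²) = √(2914²−740²) = 2818.5 m/s.
tᵢ = 2·51.3·2818.5/(740·2914) = 0.13410 s.

134 ms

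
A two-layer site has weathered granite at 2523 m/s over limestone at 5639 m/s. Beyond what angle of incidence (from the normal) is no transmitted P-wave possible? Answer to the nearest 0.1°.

26.6°

Critical incidence: sin θ_c = V₁/V₂ = 2523/5639 = 0.4474.
θ_c = arcsin 0.4474 = 26.58°.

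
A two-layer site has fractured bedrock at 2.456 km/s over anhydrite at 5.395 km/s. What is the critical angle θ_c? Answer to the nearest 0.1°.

27.1°

At critical incidence the refracted ray runs along the interface (θ₂ = 90°), so sin θ_c = V₁/V₂.
θ_c = arcsin(2.456/5.395) = arcsin 0.4552 = 27.08°.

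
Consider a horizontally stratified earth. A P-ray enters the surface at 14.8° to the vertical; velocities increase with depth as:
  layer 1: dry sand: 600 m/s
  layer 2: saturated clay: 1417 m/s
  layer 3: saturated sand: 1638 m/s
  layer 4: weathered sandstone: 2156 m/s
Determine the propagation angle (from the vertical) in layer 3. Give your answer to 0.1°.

Ray parameter p = sin 14.8° / 600 = 4.2574e-04 s/m.
sin θ_3 = p·V_3 = 4.2574e-04 × 1638 = 0.6974.
θ_3 = 44.22° from the vertical.

44.2°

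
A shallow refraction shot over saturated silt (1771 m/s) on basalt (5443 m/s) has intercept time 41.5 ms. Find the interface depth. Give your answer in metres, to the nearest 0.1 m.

h = tᵢ·V₁·V₂ / (2·√(V₂²−V₁²)).
√(V₂²−V₁²) = √(5443² − 1771²) = 5146.8 m/s.
h = 0.0415 s × 1771 × 5443 / (2 × 5146.8) = 38.86 m.

38.9 m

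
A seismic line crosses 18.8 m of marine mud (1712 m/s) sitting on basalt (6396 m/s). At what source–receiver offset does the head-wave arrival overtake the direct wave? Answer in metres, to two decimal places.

49.47 m

x_cross = 2h·√((V₂+V₁)/(V₂−V₁)).
(V₂+V₁)/(V₂−V₁) = (6396+1712)/(6396−1712) = 1.7310; √ = 1.3157.
x_cross = 2·18.8·1.3157 = 49.47 m.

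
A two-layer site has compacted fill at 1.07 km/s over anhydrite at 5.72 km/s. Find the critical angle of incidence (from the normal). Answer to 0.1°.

At critical incidence the refracted ray runs along the interface (θ₂ = 90°), so sin θ_c = V₁/V₂.
θ_c = arcsin(1.07/5.72) = arcsin 0.1871 = 10.78°.

10.8°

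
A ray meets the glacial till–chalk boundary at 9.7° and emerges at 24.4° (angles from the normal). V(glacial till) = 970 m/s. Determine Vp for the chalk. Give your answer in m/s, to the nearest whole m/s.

2378 m/s

Snell's law: sin 9.7°/V₁ = sin 24.4°/V₂.
V₂ = V₁·sin 24.4°/sin 9.7° = 970 × 2.4518 = 2378.26 m/s.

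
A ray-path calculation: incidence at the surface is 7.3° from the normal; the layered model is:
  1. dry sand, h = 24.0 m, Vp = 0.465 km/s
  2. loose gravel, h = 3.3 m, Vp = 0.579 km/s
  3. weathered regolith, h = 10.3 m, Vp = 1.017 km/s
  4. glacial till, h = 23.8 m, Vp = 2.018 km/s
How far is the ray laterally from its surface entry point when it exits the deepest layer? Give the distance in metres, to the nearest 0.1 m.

p = sin θ₁/V₁ = sin 7.3°/0.465 = 2.7326e-01 s/km is conserved through the stack.
Layer 1: θ = 7.30°; offset = 24.0·tan 7.30° = 3.074 m.
Layer 2: sin θ = p·0.579 = 0.1582 → θ = 9.10°; offset = 3.3·tan 9.10° = 0.529 m.
Layer 3: sin θ = p·1.017 = 0.2779 → θ = 16.14°; offset = 10.3·tan 16.14° = 2.980 m.
Layer 4: sin θ = p·2.018 = 0.5514 → θ = 33.47°; offset = 23.8·tan 33.47° = 15.732 m.
Total horizontal offset = 22.315 m.

22.3 m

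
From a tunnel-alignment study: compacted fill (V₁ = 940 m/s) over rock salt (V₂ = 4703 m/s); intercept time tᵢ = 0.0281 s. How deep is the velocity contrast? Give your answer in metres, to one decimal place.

13.5 m

θ_c = arcsin(940/4703) = 11.53°; cos θ_c = 0.9798.
tᵢ = 2h cos θ_c/V₁ ⇒ h = tᵢ·V₁/(2 cos θ_c) = 0.0281·940/(2·0.9798) = 13.48 m.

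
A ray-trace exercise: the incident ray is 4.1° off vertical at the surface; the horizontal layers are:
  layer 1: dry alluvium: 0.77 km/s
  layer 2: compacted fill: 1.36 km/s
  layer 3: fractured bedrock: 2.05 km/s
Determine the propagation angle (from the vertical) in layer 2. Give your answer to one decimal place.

Snell's law across each interface conserves sin θ / V, so sin θ_2 = V_2·sin θ₁/V₁.
sin θ_2 = 1.36 × sin 4.1° / 0.77 = 0.1263.
θ_2 = arcsin 0.1263 = 7.25°.

7.3°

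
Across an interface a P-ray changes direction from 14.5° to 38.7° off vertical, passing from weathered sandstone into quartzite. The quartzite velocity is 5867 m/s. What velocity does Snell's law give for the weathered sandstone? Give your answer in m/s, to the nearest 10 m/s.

Snell's law: sin 14.5°/V₁ = sin 38.7°/V₂.
V₁ = V₂·sin 14.5°/sin 38.7° = 5867 × 0.4005 = 2349.45 m/s.

2350 m/s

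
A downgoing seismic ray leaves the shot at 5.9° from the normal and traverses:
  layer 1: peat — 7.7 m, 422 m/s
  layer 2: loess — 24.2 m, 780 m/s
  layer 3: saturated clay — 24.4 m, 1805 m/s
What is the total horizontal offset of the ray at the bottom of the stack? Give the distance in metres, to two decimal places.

Ray parameter p = sin 5.9° / 422 m/s = 2.4358e-04 s/m.
Layer 1: θ = 5.90°; offset = 7.7·tan 5.90° = 0.7957 m.
Layer 2: sin θ = p·780 = 0.1900 → θ = 10.95°; offset = 24.2·tan 10.95° = 4.6832 m.
Layer 3: sin θ = p·1805 = 0.4397 → θ = 26.08°; offset = 24.4·tan 26.08° = 11.9444 m.
Total horizontal offset = 17.4233 m.

17.42 m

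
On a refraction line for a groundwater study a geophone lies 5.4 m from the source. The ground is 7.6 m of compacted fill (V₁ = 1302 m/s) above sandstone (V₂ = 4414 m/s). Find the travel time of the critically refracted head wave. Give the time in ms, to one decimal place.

t = x/V₂ + 2h·√(V₂²−V₁²)/(V₁V₂).
√(V₂²−V₁²) = √(4414²−1302²) = 4217.6 m/s; delay term = 2·7.6·4217.6/(1302·4414) = 0.01115 s.
t = 5.4/4414 + 0.01115 = 0.01238 s.

12.4 ms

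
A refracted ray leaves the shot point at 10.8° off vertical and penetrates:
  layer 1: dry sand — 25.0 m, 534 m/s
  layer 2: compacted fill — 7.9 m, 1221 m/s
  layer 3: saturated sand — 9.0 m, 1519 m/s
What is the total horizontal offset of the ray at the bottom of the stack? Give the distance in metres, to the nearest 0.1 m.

14.2 m

Apply Snell's law at each interface; in layer i the horizontal offset is hᵢ·tan θᵢ.
Layer 1: θ = 10.80°; offset = 25.0·tan 10.80° = 4.769 m.
Layer 2: sin θ = 1221·sin 10.8°/534 = 0.4285, θ = 25.37°; offset = 7.9·tan 25.37° = 3.746 m.
Layer 3: sin θ = 1519·sin 10.8°/534 = 0.5330, θ = 32.21°; offset = 9.0·tan 32.21° = 5.670 m.
Σ offsets = 14.185 m.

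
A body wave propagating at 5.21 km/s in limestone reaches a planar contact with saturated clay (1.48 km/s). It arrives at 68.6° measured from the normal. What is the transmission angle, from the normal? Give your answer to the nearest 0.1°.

15.3°

Snell's law: sin θ₂ = (V₂/V₁)·sin θ₁ = (1.48/5.21)·sin 68.6° = 0.2645.
θ₂ = arcsin 0.2645 = 15.34° from the normal.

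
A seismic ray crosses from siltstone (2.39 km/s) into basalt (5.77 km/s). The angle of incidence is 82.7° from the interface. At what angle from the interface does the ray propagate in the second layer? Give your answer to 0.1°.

Angle from the normal: 90° − 82.7° = 7.3°.
Snell's law: sin θ₂ = (V₂/V₁)·sin θ₁ = (5.77/2.39)·sin 7.3° = 0.3068.
θ₂ = sin⁻¹(0.3068) = 17.86° (from vertical).
From the interface: 90° − 17.86° = 72.14°.

72.1°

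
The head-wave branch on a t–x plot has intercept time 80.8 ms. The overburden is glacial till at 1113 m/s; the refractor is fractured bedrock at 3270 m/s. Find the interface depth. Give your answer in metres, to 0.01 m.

θ_c = arcsin(1113/3270) = 19.90°; cos θ_c = 0.9403.
tᵢ = 2h cos θ_c/V₁ ⇒ h = tᵢ·V₁/(2 cos θ_c) = 0.0808·1113/(2·0.9403) = 47.82 m.

47.82 m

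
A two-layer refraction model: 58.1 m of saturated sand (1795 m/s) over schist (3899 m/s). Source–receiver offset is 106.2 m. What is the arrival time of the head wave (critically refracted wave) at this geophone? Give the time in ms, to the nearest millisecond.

t = x/V₂ + 2h·√(V₂²−V₁²)/(V₁V₂).
√(V₂²−V₁²) = √(3899²−1795²) = 3461.2 m/s; delay term = 2·58.1·3461.2/(1795·3899) = 0.05747 s.
t = 106.2/3899 + 0.05747 = 0.08470 s.

85 ms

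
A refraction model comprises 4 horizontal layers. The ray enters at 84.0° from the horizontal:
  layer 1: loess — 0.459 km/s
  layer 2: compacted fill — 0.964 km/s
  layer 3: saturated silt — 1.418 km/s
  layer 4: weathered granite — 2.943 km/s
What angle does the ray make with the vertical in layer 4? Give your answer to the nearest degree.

42°

From the normal: θ₁ = 90° − 84.0° = 6.0°.
Ray parameter p = sin 6.0° / 0.459 = 2.2773e-01 s/km.
sin θ_4 = p·V_4 = 2.2773e-01 × 2.943 = 0.6702.
θ_4 = arcsin 0.6702 = 42.08°.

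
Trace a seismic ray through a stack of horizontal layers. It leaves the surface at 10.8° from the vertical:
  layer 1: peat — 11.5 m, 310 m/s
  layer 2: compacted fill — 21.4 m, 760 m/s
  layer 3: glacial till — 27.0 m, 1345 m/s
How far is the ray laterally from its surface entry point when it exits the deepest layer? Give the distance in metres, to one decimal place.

51.0 m

Apply Snell's law at each interface; in layer i the horizontal offset is hᵢ·tan θᵢ.
Layer 1: θ = 10.80°; offset = 11.5·tan 10.80° = 2.194 m.
Layer 2: sin θ = 760·sin 10.8°/310 = 0.4594, θ = 27.35°; offset = 21.4·tan 27.35° = 11.068 m.
Layer 3: sin θ = 1345·sin 10.8°/310 = 0.8130, θ = 54.39°; offset = 27.0·tan 54.39° = 37.698 m.
Total horizontal offset = 50.960 m.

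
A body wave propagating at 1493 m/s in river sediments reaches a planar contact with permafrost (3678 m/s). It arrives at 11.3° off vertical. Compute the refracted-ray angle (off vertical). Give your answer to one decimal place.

sin θ₁/V₁ = sin θ₂/V₂ ⇒ sin θ₂ = 3678·sin 11.3°/1493 = 3678·0.1959/1493 = 0.4827.
θ₂ = sin⁻¹(0.4827) = 28.86° (from vertical).

28.9°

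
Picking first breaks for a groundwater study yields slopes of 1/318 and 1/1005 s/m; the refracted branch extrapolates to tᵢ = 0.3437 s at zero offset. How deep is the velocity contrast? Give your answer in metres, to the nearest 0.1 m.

57.6 m

h = tᵢ·V₁·V₂ / (2·√(V₂²−V₁²)).
√(V₂²−V₁²) = √(1005² − 318²) = 953.4 m/s.
h = 0.3437 s × 318 × 1005 / (2 × 953.4) = 57.61 m.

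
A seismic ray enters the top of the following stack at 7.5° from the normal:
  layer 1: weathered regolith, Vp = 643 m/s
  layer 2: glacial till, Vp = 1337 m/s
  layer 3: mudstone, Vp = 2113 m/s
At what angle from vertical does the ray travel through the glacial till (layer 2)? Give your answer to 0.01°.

Snell's law across each interface conserves sin θ / V, so sin θ_2 = V_2·sin θ₁/V₁.
sin θ_2 = 1337 × sin 7.5° / 643 = 0.2714.
θ_2 = 15.75° from the vertical.

15.75°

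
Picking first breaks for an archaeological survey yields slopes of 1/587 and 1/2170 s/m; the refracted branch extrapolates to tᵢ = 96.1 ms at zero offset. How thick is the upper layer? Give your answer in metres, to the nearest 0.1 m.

θ_c = arcsin(587/2170) = 15.69°; cos θ_c = 0.9627.
tᵢ = 2h cos θ_c/V₁ ⇒ h = tᵢ·V₁/(2 cos θ_c) = 0.0961·587/(2·0.9627) = 29.30 m.

29.3 m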